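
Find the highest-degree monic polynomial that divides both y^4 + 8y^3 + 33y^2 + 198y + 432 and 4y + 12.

y + 3

Apply the Euclidean algorithm:
  y^4 + 8y^3 + 33y^2 + 198y + 432 = ((1/4)y^3 + (5/4)y^2 + (9/2)y + 36)(4y + 12) + (0)
Last nonzero remainder: 4y + 12. Dividing through by 4 gives the monic gcd y + 3.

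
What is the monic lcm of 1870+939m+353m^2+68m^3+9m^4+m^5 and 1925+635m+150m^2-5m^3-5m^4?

Repeated division with remainder:
  m^5+9m^4+68m^3+353m^2+939m+1870 = (-(1/5)m-8/5)(-5m^4-5m^3+150m^2+635m+1925) + (90m^3+720m^2+2340m+4950)
  -5m^4-5m^3+150m^2+635m+1925 = (-(1/18)m+7/18)(90m^3+720m^2+2340m+4950) + (0)
Last nonzero remainder: 90m^3+720m^2+2340m+4950. Dividing through by 90 gives the monic gcd m^3+8m^2+26m+55.
Then lcm(f, g) = f·g / gcd(f, g); expanding and making the result monic gives the answer.

-13090-4703m-1532m^2-123m^3+5m^4+2m^5+m^6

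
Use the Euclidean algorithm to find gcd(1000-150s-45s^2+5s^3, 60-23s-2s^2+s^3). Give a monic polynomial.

Euclidean algorithm in ℚ[s]:
  5s^3-45s^2-150s+1000 = (5)(s^3-2s^2-23s+60) + (-35s^2-35s+700)
  s^3-2s^2-23s+60 = (-(1/35)s+3/35)(-35s^2-35s+700) + (0)
Last nonzero remainder: -35s^2-35s+700. Dividing through by -35 gives the monic gcd s^2+s-20.

-20+s+s^2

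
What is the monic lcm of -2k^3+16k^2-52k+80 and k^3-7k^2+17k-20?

Apply the Euclidean algorithm:
  -2k^3+16k^2-52k+80 = (-2)(k^3-7k^2+17k-20) + (2k^2-18k+40)
  k^3-7k^2+17k-20 = ((1/2)k+1)(2k^2-18k+40) + (15k-60)
  2k^2-18k+40 = ((2/15)k-2/3)(15k-60) + (0)
Last nonzero remainder: 15k-60. Dividing through by 15 gives the monic gcd k-4.
Then lcm(f, g) = f·g / gcd(f, g); expanding and making the result monic gives the answer.

k^5-11k^4+55k^3-158k^2+250k-200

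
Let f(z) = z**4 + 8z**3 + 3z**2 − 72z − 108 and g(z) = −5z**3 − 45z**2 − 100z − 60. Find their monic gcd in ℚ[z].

Euclidean algorithm in ℚ[z]:
  z**4 + 8z**3 + 3z**2 − 72z − 108 = (−(1/5)z + 1/5)(−5z**3 − 45z**2 − 100z − 60) + (−8z**2 − 64z − 96)
  −5z**3 − 45z**2 − 100z − 60 = ((5/8)z + 5/8)(−8z**2 − 64z − 96) + (0)
Last nonzero remainder: −8z**2 − 64z − 96. Dividing through by −8 gives the monic gcd z**2 + 8z + 12.

z**2 + 8z + 12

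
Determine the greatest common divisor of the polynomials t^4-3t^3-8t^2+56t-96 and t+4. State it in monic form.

Euclidean algorithm in ℚ[t]:
  t^4-3t^3-8t^2+56t-96 = (t^3-7t^2+20t-24)(t+4) + (0)
The last nonzero remainder t+4 is already monic.

t+4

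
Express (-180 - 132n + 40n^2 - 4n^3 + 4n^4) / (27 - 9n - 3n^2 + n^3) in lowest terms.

Euclidean algorithm in ℚ[n]:
  4n^4 - 4n^3 + 40n^2 - 132n - 180 = (4n + 8)(n^3 - 3n^2 - 9n + 27) + (100n^2 - 168n - 396)
  n^3 - 3n^2 - 9n + 27 = ((1/100)n - 33/2500)(100n^2 - 168n - 396) + (-(4536/625)n + 13608/625)
  100n^2 - 168n - 396 = (-(15625/1134)n - 6875/378)(-(4536/625)n + 13608/625) + (0)
Last nonzero remainder: -(4536/625)n + 13608/625. Dividing through by -4536/625 gives the monic gcd n - 3.
Cancel n - 3 from numerator and denominator to get the reduced form.

(60 + 64n + 8n^2 + 4n^3)/(-9 + n^2)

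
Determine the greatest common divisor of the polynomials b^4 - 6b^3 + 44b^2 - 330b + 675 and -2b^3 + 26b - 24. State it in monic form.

b - 3

Euclidean algorithm in ℚ[b]:
  b^4 - 6b^3 + 44b^2 - 330b + 675 = (-(1/2)b + 3)(-2b^3 + 26b - 24) + (57b^2 - 420b + 747)
  -2b^3 + 26b - 24 = (-(2/57)b - 280/1083)(57b^2 - 420b + 747) + (-(20352/361)b + 61056/361)
  57b^2 - 420b + 747 = (-(6859/6784)b + 29963/6784)(-(20352/361)b + 61056/361) + (0)
Last nonzero remainder: -(20352/361)b + 61056/361. Dividing through by -20352/361 gives the monic gcd b - 3.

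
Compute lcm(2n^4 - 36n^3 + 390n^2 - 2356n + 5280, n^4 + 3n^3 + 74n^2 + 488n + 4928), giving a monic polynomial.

Apply the Euclidean algorithm:
  2n^4 - 36n^3 + 390n^2 - 2356n + 5280 = (2)(n^4 + 3n^3 + 74n^2 + 488n + 4928) + (-42n^3 + 242n^2 - 3332n - 4576)
  n^4 + 3n^3 + 74n^2 + 488n + 4928 = (-(1/42)n - 92/441)(-42n^3 + 242n^2 - 3332n - 4576) + ((19912/441)n^2 - (19912/63)n + 1752256/441)
  -42n^3 + 242n^2 - 3332n - 4576 = (-(9261/9956)n - 5733/4978)((19912/441)n^2 - (19912/63)n + 1752256/441) + (0)
Last nonzero remainder: (19912/441)n^2 - (19912/63)n + 1752256/441. Dividing through by 19912/441 gives the monic gcd n^2 - 7n + 88.
Then lcm(f, g) = f·g / gcd(f, g); expanding and making the result monic gives the answer.

n^6 - 8n^5 + 71n^4 - 236n^3 + 1780n^2 - 39568n + 147840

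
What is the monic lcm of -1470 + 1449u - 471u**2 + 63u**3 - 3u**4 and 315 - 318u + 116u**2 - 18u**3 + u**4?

By polynomial division,
  -3u**4 + 63u**3 - 471u**2 + 1449u - 1470 = (-3)(u**4 - 18u**3 + 116u**2 - 318u + 315) + (9u**3 - 123u**2 + 495u - 525)
  u**4 - 18u**3 + 116u**2 - 318u + 315 = ((1/9)u - 13/27)(9u**3 - 123u**2 + 495u - 525) + ((16/9)u**2 - (64/3)u + 560/9)
  9u**3 - 123u**2 + 495u - 525 = ((81/16)u - 135/16)((16/9)u**2 - (64/3)u + 560/9) + (0)
Last nonzero remainder: (16/9)u**2 - (64/3)u + 560/9. Dividing through by 16/9 gives the monic gcd u**2 - 12u + 35.
Then lcm(f, g) = f·g / gcd(f, g); expanding and making the result monic gives the answer.

4410 - 7287u + 4801u**2 - 1614u**3 + 292u**4 - 27u**5 + u**6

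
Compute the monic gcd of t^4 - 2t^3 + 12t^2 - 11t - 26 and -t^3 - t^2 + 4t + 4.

Apply the Euclidean algorithm:
  t^4 - 2t^3 + 12t^2 - 11t - 26 = (-t + 3)(-t^3 - t^2 + 4t + 4) + (19t^2 - 19t - 38)
  -t^3 - t^2 + 4t + 4 = (-(1/19)t - 2/19)(19t^2 - 19t - 38) + (0)
Last nonzero remainder: 19t^2 - 19t - 38. Dividing through by 19 gives the monic gcd t^2 - t - 2.

t^2 - t - 2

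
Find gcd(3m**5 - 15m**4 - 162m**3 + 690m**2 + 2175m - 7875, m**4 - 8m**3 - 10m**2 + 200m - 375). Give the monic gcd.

Repeated division with remainder:
  3m**5 - 15m**4 - 162m**3 + 690m**2 + 2175m - 7875 = (3m + 9)(m**4 - 8m**3 - 10m**2 + 200m - 375) + (-60m**3 + 180m**2 + 1500m - 4500)
  m**4 - 8m**3 - 10m**2 + 200m - 375 = (-(1/60)m + 1/12)(-60m**3 + 180m**2 + 1500m - 4500) + (0)
Last nonzero remainder: -60m**3 + 180m**2 + 1500m - 4500. Dividing through by -60 gives the monic gcd m**3 - 3m**2 - 25m + 75.

m**3 - 3m**2 - 25m + 75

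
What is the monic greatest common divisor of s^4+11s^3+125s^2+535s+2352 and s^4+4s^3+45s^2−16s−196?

s^2+4s+49

Euclidean algorithm in ℚ[s]:
  s^4+11s^3+125s^2+535s+2352 = (s^4+4s^3+45s^2−16s−196) + (7s^3+80s^2+551s+2548)
  s^4+4s^3+45s^2−16s−196 = ((1/7)s−52/49)(7s^3+80s^2+551s+2548) + ((2508/49)s^2+(10032/49)s+2508)
  7s^3+80s^2+551s+2548 = ((343/2508)s+637/627)((2508/49)s^2+(10032/49)s+2508) + (0)
Last nonzero remainder: (2508/49)s^2+(10032/49)s+2508. Dividing through by 2508/49 gives the monic gcd s^2+4s+49.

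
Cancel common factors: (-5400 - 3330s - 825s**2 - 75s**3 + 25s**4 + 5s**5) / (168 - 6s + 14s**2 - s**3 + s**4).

Euclidean algorithm in ℚ[s]:
  5s**5 + 25s**4 - 75s**3 - 825s**2 - 3330s - 5400 = (5s + 30)(s**4 - s**3 + 14s**2 - 6s + 168) + (-115s**3 - 1215s**2 - 3990s - 10440)
  s**4 - s**3 + 14s**2 - 6s + 168 = (-(1/115)s + 266/2645)(-115s**3 - 1215s**2 - 3990s - 10440) + ((53690/529)s**2 + (161070/529)s + 644280/529)
  -115s**3 - 1215s**2 - 3990s - 10440 = (-(12167/10738)s - 46023/5369)((53690/529)s**2 + (161070/529)s + 644280/529) + (0)
Last nonzero remainder: (53690/529)s**2 + (161070/529)s + 644280/529. Dividing through by 53690/529 gives the monic gcd s**2 + 3s + 12.
Cancel s**2 + 3s + 12 from numerator and denominator to get the reduced form.

(-450 - 165s + 10s**2 + 5s**3)/(14 - 4s + s**2)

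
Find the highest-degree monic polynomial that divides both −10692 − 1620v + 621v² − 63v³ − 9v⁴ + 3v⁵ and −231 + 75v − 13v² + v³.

33 − 6v + v²

Euclidean algorithm in ℚ[v]:
  3v⁵ − 9v⁴ − 63v³ + 621v² − 1620v − 10692 = (3v² + 30v + 102)(v³ − 13v² + 75v − 231) + (390v² − 2340v + 12870)
  v³ − 13v² + 75v − 231 = ((1/390)v − 7/390)(390v² − 2340v + 12870) + (0)
Last nonzero remainder: 390v² − 2340v + 12870. Dividing through by 390 gives the monic gcd v² − 6v + 33.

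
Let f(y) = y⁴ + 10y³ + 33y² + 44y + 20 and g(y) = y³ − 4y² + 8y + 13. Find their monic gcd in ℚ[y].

Euclidean algorithm in ℚ[y]:
  y⁴ + 10y³ + 33y² + 44y + 20 = (y + 14)(y³ − 4y² + 8y + 13) + (81y² − 81y − 162)
  y³ − 4y² + 8y + 13 = ((1/81)y − 1/27)(81y² − 81y − 162) + (7y + 7)
  81y² − 81y − 162 = ((81/7)y − 162/7)(7y + 7) + (0)
Last nonzero remainder: 7y + 7. Dividing through by 7 gives the monic gcd y + 1.

y + 1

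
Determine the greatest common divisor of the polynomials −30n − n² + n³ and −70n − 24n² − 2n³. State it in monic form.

Repeated division with remainder:
  n³ − n² − 30n = (−1/2)(−2n³ − 24n² − 70n) + (−13n² − 65n)
  −2n³ − 24n² − 70n = ((2/13)n + 14/13)(−13n² − 65n) + (0)
Last nonzero remainder: −13n² − 65n. Dividing through by −13 gives the monic gcd n² + 5n.

5n + n²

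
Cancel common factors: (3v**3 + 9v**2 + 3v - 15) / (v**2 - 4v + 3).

(3v**2 + 12v + 15)/(v - 3)

Euclidean algorithm in ℚ[v]:
  3v**3 + 9v**2 + 3v - 15 = (3v + 21)(v**2 - 4v + 3) + (78v - 78)
  v**2 - 4v + 3 = ((1/78)v - 1/26)(78v - 78) + (0)
Last nonzero remainder: 78v - 78. Dividing through by 78 gives the monic gcd v - 1.
Cancel v - 1 from numerator and denominator to get the reduced form.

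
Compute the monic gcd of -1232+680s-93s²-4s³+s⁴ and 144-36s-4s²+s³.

By polynomial division,
  s⁴-4s³-93s²+680s-1232 = (s)(s³-4s²-36s+144) + (-57s²+536s-1232)
  s³-4s²-36s+144 = (-(1/57)s-308/3249)(-57s²+536s-1232) + (-(22100/3249)s+88400/3249)
  -57s²+536s-1232 = ((185193/22100)s-250173/5525)(-(22100/3249)s+88400/3249) + (0)
Last nonzero remainder: -(22100/3249)s+88400/3249. Dividing through by -22100/3249 gives the monic gcd s-4.

-4+s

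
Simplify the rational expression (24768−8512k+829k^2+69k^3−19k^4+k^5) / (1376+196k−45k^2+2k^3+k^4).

Euclidean algorithm in ℚ[k]:
  k^5−19k^4+69k^3+829k^2−8512k+24768 = (k−21)(k^4+2k^3−45k^2+196k+1376) + (156k^3−312k^2−5772k+53664)
  k^4+2k^3−45k^2+196k+1376 = ((1/156)k+1/39)(156k^3−312k^2−5772k+53664) + (0)
Last nonzero remainder: 156k^3−312k^2−5772k+53664. Dividing through by 156 gives the monic gcd k^3−2k^2−37k+344.
Cancel k^3−2k^2−37k+344 from numerator and denominator to get the reduced form.

(72−17k+k^2)/(4+k)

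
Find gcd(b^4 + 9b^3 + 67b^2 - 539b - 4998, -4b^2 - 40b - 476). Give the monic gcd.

Repeated division with remainder:
  b^4 + 9b^3 + 67b^2 - 539b - 4998 = (-(1/4)b^2 + (1/4)b + 21/2)(-4b^2 - 40b - 476) + (0)
Last nonzero remainder: -4b^2 - 40b - 476. Dividing through by -4 gives the monic gcd b^2 + 10b + 119.

b^2 + 10b + 119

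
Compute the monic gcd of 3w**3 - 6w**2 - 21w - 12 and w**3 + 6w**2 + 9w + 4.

By polynomial division,
  3w**3 - 6w**2 - 21w - 12 = (3)(w**3 + 6w**2 + 9w + 4) + (-24w**2 - 48w - 24)
  w**3 + 6w**2 + 9w + 4 = (-(1/24)w - 1/6)(-24w**2 - 48w - 24) + (0)
Last nonzero remainder: -24w**2 - 48w - 24. Dividing through by -24 gives the monic gcd w**2 + 2w + 1.

w**2 + 2w + 1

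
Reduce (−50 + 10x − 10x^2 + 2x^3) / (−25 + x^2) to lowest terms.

(10 + 2x^2)/(5 + x)

By polynomial division,
  2x^3 − 10x^2 + 10x − 50 = (2x − 10)(x^2 − 25) + (60x − 300)
  x^2 − 25 = ((1/60)x + 1/12)(60x − 300) + (0)
Last nonzero remainder: 60x − 300. Dividing through by 60 gives the monic gcd x − 5.
Cancel x − 5 from numerator and denominator to get the reduced form.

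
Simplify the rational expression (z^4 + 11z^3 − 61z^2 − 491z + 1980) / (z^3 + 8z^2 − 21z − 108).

Apply the Euclidean algorithm:
  z^4 + 11z^3 − 61z^2 − 491z + 1980 = (z + 3)(z^3 + 8z^2 − 21z − 108) + (−64z^2 − 320z + 2304)
  z^3 + 8z^2 − 21z − 108 = (−(1/64)z − 3/64)(−64z^2 − 320z + 2304) + (0)
Last nonzero remainder: −64z^2 − 320z + 2304. Dividing through by −64 gives the monic gcd z^2 + 5z − 36.
Cancel z^2 + 5z − 36 from numerator and denominator to get the reduced form.

(z^2 + 6z − 55)/(z + 3)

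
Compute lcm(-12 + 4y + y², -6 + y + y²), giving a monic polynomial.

Euclidean algorithm in ℚ[y]:
  y² + 4y - 12 = (y² + y - 6) + (3y - 6)
  y² + y - 6 = ((1/3)y + 1)(3y - 6) + (0)
Last nonzero remainder: 3y - 6. Dividing through by 3 gives the monic gcd y - 2.
Then lcm(f, g) = f·g / gcd(f, g); expanding and making the result monic gives the answer.

-36 + 7y² + y³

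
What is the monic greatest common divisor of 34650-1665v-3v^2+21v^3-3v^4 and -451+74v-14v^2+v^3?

Euclidean algorithm in ℚ[v]:
  -3v^4+21v^3-3v^2-1665v+34650 = (-3v-21)(v^3-14v^2+74v-451) + (-75v^2-1464v+25179)
  v^3-14v^2+74v-451 = (-(1/75)v+838/1875)(-75v^2-1464v+25179) + ((665019/625)v-7315209/625)
  -75v^2-1464v+25179 = (-(15625/221673)v-476875/221673)((665019/625)v-7315209/625) + (0)
Last nonzero remainder: (665019/625)v-7315209/625. Dividing through by 665019/625 gives the monic gcd v-11.

-11+v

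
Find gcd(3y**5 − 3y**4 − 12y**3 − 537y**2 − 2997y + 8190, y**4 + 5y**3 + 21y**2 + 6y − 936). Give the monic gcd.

y**2 + 3y + 39

Repeated division with remainder:
  3y**5 − 3y**4 − 12y**3 − 537y**2 − 2997y + 8190 = (3y − 18)(y**4 + 5y**3 + 21y**2 + 6y − 936) + (15y**3 − 177y**2 − 81y − 8658)
  y**4 + 5y**3 + 21y**2 + 6y − 936 = ((1/15)y + 28/25)(15y**3 − 177y**2 − 81y − 8658) + ((5616/25)y**2 + (16848/25)y + 219024/25)
  15y**3 − 177y**2 − 81y − 8658 = ((125/1872)y − 925/936)((5616/25)y**2 + (16848/25)y + 219024/25) + (0)
Last nonzero remainder: (5616/25)y**2 + (16848/25)y + 219024/25. Dividing through by 5616/25 gives the monic gcd y**2 + 3y + 39.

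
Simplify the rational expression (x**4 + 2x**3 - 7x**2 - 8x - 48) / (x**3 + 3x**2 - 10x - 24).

(x**2 + x + 4)/(x + 2)

Repeated division with remainder:
  x**4 + 2x**3 - 7x**2 - 8x - 48 = (x - 1)(x**3 + 3x**2 - 10x - 24) + (6x**2 + 6x - 72)
  x**3 + 3x**2 - 10x - 24 = ((1/6)x + 1/3)(6x**2 + 6x - 72) + (0)
Last nonzero remainder: 6x**2 + 6x - 72. Dividing through by 6 gives the monic gcd x**2 + x - 12.
Cancel x**2 + x - 12 from numerator and denominator to get the reduced form.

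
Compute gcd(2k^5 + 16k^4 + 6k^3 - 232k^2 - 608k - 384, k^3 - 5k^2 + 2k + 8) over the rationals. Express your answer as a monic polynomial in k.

Euclidean algorithm in ℚ[k]:
  2k^5 + 16k^4 + 6k^3 - 232k^2 - 608k - 384 = (2k^2 + 26k + 132)(k^3 - 5k^2 + 2k + 8) + (360k^2 - 1080k - 1440)
  k^3 - 5k^2 + 2k + 8 = ((1/360)k - 1/180)(360k^2 - 1080k - 1440) + (0)
Last nonzero remainder: 360k^2 - 1080k - 1440. Dividing through by 360 gives the monic gcd k^2 - 3k - 4.

k^2 - 3k - 4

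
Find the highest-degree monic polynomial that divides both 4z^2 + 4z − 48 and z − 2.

Repeated division with remainder:
  4z^2 + 4z − 48 = (4z + 12)(z − 2) + (−24)
  z − 2 = (−(1/24)z + 1/12)(−24) + (0)
The last nonzero remainder is the constant −24, so the polynomials are coprime and gcd = 1.

1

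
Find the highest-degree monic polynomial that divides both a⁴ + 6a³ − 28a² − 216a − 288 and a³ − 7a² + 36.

a² − 4a − 12

Euclidean algorithm in ℚ[a]:
  a⁴ + 6a³ − 28a² − 216a − 288 = (a + 13)(a³ − 7a² + 36) + (63a² − 252a − 756)
  a³ − 7a² + 36 = ((1/63)a − 1/21)(63a² − 252a − 756) + (0)
Last nonzero remainder: 63a² − 252a − 756. Dividing through by 63 gives the monic gcd a² − 4a − 12.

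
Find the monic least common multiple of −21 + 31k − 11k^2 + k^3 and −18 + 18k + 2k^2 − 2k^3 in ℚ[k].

−63 + 72k − 2k^2 − 8k^3 + k^4

Euclidean algorithm in ℚ[k]:
  k^3 − 11k^2 + 31k − 21 = (−1/2)(−2k^3 + 2k^2 + 18k − 18) + (−10k^2 + 40k − 30)
  −2k^3 + 2k^2 + 18k − 18 = ((1/5)k + 3/5)(−10k^2 + 40k − 30) + (0)
Last nonzero remainder: −10k^2 + 40k − 30. Dividing through by −10 gives the monic gcd k^2 − 4k + 3.
Then lcm(f, g) = f·g / gcd(f, g); expanding and making the result monic gives the answer.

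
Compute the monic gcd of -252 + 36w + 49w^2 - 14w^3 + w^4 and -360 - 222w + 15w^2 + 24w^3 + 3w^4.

-6 - w + w^2

Euclidean algorithm in ℚ[w]:
  w^4 - 14w^3 + 49w^2 + 36w - 252 = (1/3)(3w^4 + 24w^3 + 15w^2 - 222w - 360) + (-22w^3 + 44w^2 + 110w - 132)
  3w^4 + 24w^3 + 15w^2 - 222w - 360 = (-(3/22)w - 15/11)(-22w^3 + 44w^2 + 110w - 132) + (90w^2 - 90w - 540)
  -22w^3 + 44w^2 + 110w - 132 = (-(11/45)w + 11/45)(90w^2 - 90w - 540) + (0)
Last nonzero remainder: 90w^2 - 90w - 540. Dividing through by 90 gives the monic gcd w^2 - w - 6.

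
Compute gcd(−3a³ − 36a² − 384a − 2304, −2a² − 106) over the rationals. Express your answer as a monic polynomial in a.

Euclidean algorithm in ℚ[a]:
  −3a³ − 36a² − 384a − 2304 = ((3/2)a + 18)(−2a² − 106) + (−225a − 396)
  −2a² − 106 = ((2/225)a − 88/5625)(−225a − 396) + (−70122/625)
  −225a − 396 = ((46875/23374)a + 41250/11687)(−70122/625) + (0)
The last nonzero remainder is the constant −70122/625, so the polynomials are coprime and gcd = 1.

1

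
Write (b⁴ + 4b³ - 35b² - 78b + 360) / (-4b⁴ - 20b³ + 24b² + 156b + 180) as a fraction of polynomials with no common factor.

(-b² - 2b + 24)/(4b² + 12b + 12)

Euclidean algorithm in ℚ[b]:
  b⁴ + 4b³ - 35b² - 78b + 360 = (-1/4)(-4b⁴ - 20b³ + 24b² + 156b + 180) + (-b³ - 29b² - 39b + 405)
  -4b⁴ - 20b³ + 24b² + 156b + 180 = (4b - 96)(-b³ - 29b² - 39b + 405) + (-2604b² - 5208b + 39060)
  -b³ - 29b² - 39b + 405 = ((1/2604)b + 9/868)(-2604b² - 5208b + 39060) + (0)
Last nonzero remainder: -2604b² - 5208b + 39060. Dividing through by -2604 gives the monic gcd b² + 2b - 15.
Cancel b² + 2b - 15 from numerator and denominator to get the reduced form.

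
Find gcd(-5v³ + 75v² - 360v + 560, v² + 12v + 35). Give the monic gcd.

1

Repeated division with remainder:
  -5v³ + 75v² - 360v + 560 = (-5v + 135)(v² + 12v + 35) + (-1805v - 4165)
  v² + 12v + 35 = (-(1/1805)v - 3499/651605)(-1805v - 4165) + (1646568/130321)
  -1805v - 4165 = (-(235229405/1646568)v - 77540995/235224)(1646568/130321) + (0)
The last nonzero remainder is the constant 1646568/130321, so the polynomials are coprime and gcd = 1.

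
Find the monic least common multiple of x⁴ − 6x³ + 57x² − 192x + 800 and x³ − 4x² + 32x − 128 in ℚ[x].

x⁵ − 10x⁴ + 81x³ − 420x² + 1568x − 3200

Euclidean algorithm in ℚ[x]:
  x⁴ − 6x³ + 57x² − 192x + 800 = (x − 2)(x³ − 4x² + 32x − 128) + (17x² + 544)
  x³ − 4x² + 32x − 128 = ((1/17)x − 4/17)(17x² + 544) + (0)
Last nonzero remainder: 17x² + 544. Dividing through by 17 gives the monic gcd x² + 32.
Then lcm(f, g) = f·g / gcd(f, g); expanding and making the result monic gives the answer.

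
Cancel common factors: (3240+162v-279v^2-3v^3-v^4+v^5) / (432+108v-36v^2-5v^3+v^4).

Apply the Euclidean algorithm:
  v^5-v^4-3v^3-279v^2+162v+3240 = (v+4)(v^4-5v^3-36v^2+108v+432) + (53v^3-243v^2-702v+1512)
  v^4-5v^3-36v^2+108v+432 = ((1/53)v-22/2809)(53v^3-243v^2-702v+1512) + (-(69264/2809)v^2+(207792/2809)v+1246752/2809)
  53v^3-243v^2-702v+1512 = (-(148877/69264)v+19663/5772)(-(69264/2809)v^2+(207792/2809)v+1246752/2809) + (0)
Last nonzero remainder: -(69264/2809)v^2+(207792/2809)v+1246752/2809. Dividing through by -69264/2809 gives the monic gcd v^2-3v-18.
Cancel v^2-3v-18 from numerator and denominator to get the reduced form.

(-180+21v+2v^2+v^3)/(-24-2v+v^2)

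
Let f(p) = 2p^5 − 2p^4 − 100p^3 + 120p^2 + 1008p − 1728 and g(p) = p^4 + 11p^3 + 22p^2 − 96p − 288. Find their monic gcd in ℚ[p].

Repeated division with remainder:
  2p^5 − 2p^4 − 100p^3 + 120p^2 + 1008p − 1728 = (2p − 24)(p^4 + 11p^3 + 22p^2 − 96p − 288) + (120p^3 + 840p^2 − 720p − 8640)
  p^4 + 11p^3 + 22p^2 − 96p − 288 = ((1/120)p + 1/30)(120p^3 + 840p^2 − 720p − 8640) + (0)
Last nonzero remainder: 120p^3 + 840p^2 − 720p − 8640. Dividing through by 120 gives the monic gcd p^3 + 7p^2 − 6p − 72.

p^3 + 7p^2 − 6p − 72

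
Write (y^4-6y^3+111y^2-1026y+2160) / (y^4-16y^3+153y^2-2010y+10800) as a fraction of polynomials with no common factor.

(y^2-9y+18)/(y^2-19y+90)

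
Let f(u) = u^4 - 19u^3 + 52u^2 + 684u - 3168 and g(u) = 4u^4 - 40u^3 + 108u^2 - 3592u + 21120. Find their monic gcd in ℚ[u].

Repeated division with remainder:
  u^4 - 19u^3 + 52u^2 + 684u - 3168 = (1/4)(4u^4 - 40u^3 + 108u^2 - 3592u + 21120) + (-9u^3 + 25u^2 + 1582u - 8448)
  4u^4 - 40u^3 + 108u^2 - 3592u + 21120 = (-(4/9)u + 260/81)(-9u^3 + 25u^2 + 1582u - 8448) + ((59200/81)u^2 - (1006400/81)u + 1302400/27)
  -9u^3 + 25u^2 + 1582u - 8448 = (-(729/59200)u - 162/925)((59200/81)u^2 - (1006400/81)u + 1302400/27) + (0)
Last nonzero remainder: (59200/81)u^2 - (1006400/81)u + 1302400/27. Dividing through by 59200/81 gives the monic gcd u^2 - 17u + 66.

u^2 - 17u + 66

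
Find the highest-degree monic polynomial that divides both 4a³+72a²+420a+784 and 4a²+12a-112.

a+7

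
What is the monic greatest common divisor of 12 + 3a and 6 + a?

1

By polynomial division,
  3a + 12 = (3)(a + 6) + (-6)
  a + 6 = (-(1/6)a - 1)(-6) + (0)
The last nonzero remainder is the constant -6, so the polynomials are coprime and gcd = 1.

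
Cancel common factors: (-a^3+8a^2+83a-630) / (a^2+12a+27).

Euclidean algorithm in ℚ[a]:
  -a^3+8a^2+83a-630 = (-a+20)(a^2+12a+27) + (-130a-1170)
  a^2+12a+27 = (-(1/130)a-3/130)(-130a-1170) + (0)
Last nonzero remainder: -130a-1170. Dividing through by -130 gives the monic gcd a+9.
Cancel a+9 from numerator and denominator to get the reduced form.

(-a^2+17a-70)/(a+3)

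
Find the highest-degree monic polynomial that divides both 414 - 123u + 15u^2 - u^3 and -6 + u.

-6 + u

By polynomial division,
  -u^3 + 15u^2 - 123u + 414 = (-u^2 + 9u - 69)(u - 6) + (0)
The last nonzero remainder u - 6 is already monic.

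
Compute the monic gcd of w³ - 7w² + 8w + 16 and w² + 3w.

1

Repeated division with remainder:
  w³ - 7w² + 8w + 16 = (w - 10)(w² + 3w) + (38w + 16)
  w² + 3w = ((1/38)w + 49/722)(38w + 16) + (-392/361)
  38w + 16 = (-(6859/196)w - 722/49)(-392/361) + (0)
The last nonzero remainder is the constant -392/361, so the polynomials are coprime and gcd = 1.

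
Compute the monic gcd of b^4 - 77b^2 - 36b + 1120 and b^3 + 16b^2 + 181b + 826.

b + 7

Repeated division with remainder:
  b^4 - 77b^2 - 36b + 1120 = (b - 16)(b^3 + 16b^2 + 181b + 826) + (-2b^2 + 2034b + 14336)
  b^3 + 16b^2 + 181b + 826 = (-(1/2)b - 1033/2)(-2b^2 + 2034b + 14336) + (1057910b + 7405370)
  -2b^2 + 2034b + 14336 = (-(1/528955)b + 1024/528955)(1057910b + 7405370) + (0)
Last nonzero remainder: 1057910b + 7405370. Dividing through by 1057910 gives the monic gcd b + 7.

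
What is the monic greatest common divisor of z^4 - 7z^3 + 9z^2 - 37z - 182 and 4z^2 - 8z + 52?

z^2 - 2z + 13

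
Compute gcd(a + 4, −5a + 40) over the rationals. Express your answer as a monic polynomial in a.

1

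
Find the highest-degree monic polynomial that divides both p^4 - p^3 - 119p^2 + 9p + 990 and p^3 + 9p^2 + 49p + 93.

Apply the Euclidean algorithm:
  p^4 - p^3 - 119p^2 + 9p + 990 = (p - 10)(p^3 + 9p^2 + 49p + 93) + (-78p^2 + 406p + 1920)
  p^3 + 9p^2 + 49p + 93 = (-(1/78)p - 277/1521)(-78p^2 + 406p + 1920) + ((224431/1521)p + 224431/507)
  -78p^2 + 406p + 1920 = (-(118638/224431)p + 973440/224431)((224431/1521)p + 224431/507) + (0)
Last nonzero remainder: (224431/1521)p + 224431/507. Dividing through by 224431/1521 gives the monic gcd p + 3.

p + 3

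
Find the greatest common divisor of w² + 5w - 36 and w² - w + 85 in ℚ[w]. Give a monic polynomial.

By polynomial division,
  w² + 5w - 36 = (w² - w + 85) + (6w - 121)
  w² - w + 85 = ((1/6)w + 115/36)(6w - 121) + (16975/36)
  6w - 121 = ((216/16975)w - 4356/16975)(16975/36) + (0)
The last nonzero remainder is the constant 16975/36, so the polynomials are coprime and gcd = 1.

1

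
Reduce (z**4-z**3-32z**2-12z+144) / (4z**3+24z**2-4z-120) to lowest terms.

(z**2-2z-24)/(4z+20)

By polynomial division,
  z**4-z**3-32z**2-12z+144 = ((1/4)z-7/4)(4z**3+24z**2-4z-120) + (11z**2+11z-66)
  4z**3+24z**2-4z-120 = ((4/11)z+20/11)(11z**2+11z-66) + (0)
Last nonzero remainder: 11z**2+11z-66. Dividing through by 11 gives the monic gcd z**2+z-6.
Cancel z**2+z-6 from numerator and denominator to get the reduced form.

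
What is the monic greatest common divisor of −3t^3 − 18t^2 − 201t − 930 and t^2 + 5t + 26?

1

Apply the Euclidean algorithm:
  −3t^3 − 18t^2 − 201t − 930 = (−3t − 3)(t^2 + 5t + 26) + (−108t − 852)
  t^2 + 5t + 26 = (−(1/108)t + 13/486)(−108t − 852) + (3952/81)
  −108t − 852 = (−(2187/988)t − 17253/988)(3952/81) + (0)
The last nonzero remainder is the constant 3952/81, so the polynomials are coprime and gcd = 1.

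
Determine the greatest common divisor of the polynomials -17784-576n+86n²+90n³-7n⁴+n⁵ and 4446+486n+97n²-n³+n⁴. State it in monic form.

114-8n+n²

Repeated division with remainder:
  n⁵-7n⁴+90n³+86n²-576n-17784 = (n-6)(n⁴-n³+97n²+486n+4446) + (-13n³+182n²-2106n+8892)
  n⁴-n³+97n²+486n+4446 = (-(1/13)n-1)(-13n³+182n²-2106n+8892) + (117n²-936n+13338)
  -13n³+182n²-2106n+8892 = (-(1/9)n+2/3)(117n²-936n+13338) + (0)
Last nonzero remainder: 117n²-936n+13338. Dividing through by 117 gives the monic gcd n²-8n+114.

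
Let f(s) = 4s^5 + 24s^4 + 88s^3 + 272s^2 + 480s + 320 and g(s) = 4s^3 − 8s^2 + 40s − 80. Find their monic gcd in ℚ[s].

s^2 + 10

By polynomial division,
  4s^5 + 24s^4 + 88s^3 + 272s^2 + 480s + 320 = (s^2 + 8s + 28)(4s^3 − 8s^2 + 40s − 80) + (256s^2 + 2560)
  4s^3 − 8s^2 + 40s − 80 = ((1/64)s − 1/32)(256s^2 + 2560) + (0)
Last nonzero remainder: 256s^2 + 2560. Dividing through by 256 gives the monic gcd s^2 + 10.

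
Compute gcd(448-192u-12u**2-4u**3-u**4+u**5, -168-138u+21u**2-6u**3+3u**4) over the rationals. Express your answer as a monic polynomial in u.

Repeated division with remainder:
  u**5-u**4-4u**3-12u**2-192u+448 = ((1/3)u+1/3)(3u**4-6u**3+21u**2-138u-168) + (-9u**3+27u**2-90u+504)
  3u**4-6u**3+21u**2-138u-168 = (-(1/3)u-1/3)(-9u**3+27u**2-90u+504) + (0)
Last nonzero remainder: -9u**3+27u**2-90u+504. Dividing through by -9 gives the monic gcd u**3-3u**2+10u-56.

-56+10u-3u**2+u**3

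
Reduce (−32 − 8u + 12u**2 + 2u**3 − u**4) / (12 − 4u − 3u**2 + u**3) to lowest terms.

Apply the Euclidean algorithm:
  −u**4 + 2u**3 + 12u**2 − 8u − 32 = (−u − 1)(u**3 − 3u**2 − 4u + 12) + (5u**2 − 20)
  u**3 − 3u**2 − 4u + 12 = ((1/5)u − 3/5)(5u**2 − 20) + (0)
Last nonzero remainder: 5u**2 − 20. Dividing through by 5 gives the monic gcd u**2 − 4.
Cancel u**2 − 4 from numerator and denominator to get the reduced form.

(8 + 2u − u**2)/(−3 + u)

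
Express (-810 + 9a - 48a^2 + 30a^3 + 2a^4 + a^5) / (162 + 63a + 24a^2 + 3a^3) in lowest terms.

(-90 + 21a + a^3)/(18 + 3a)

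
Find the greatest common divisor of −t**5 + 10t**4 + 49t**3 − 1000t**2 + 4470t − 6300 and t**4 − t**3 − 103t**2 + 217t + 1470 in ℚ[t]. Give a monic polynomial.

t**2 + 3t − 70

Apply the Euclidean algorithm:
  −t**5 + 10t**4 + 49t**3 − 1000t**2 + 4470t − 6300 = (−t + 9)(t**4 − t**3 − 103t**2 + 217t + 1470) + (−45t**3 + 144t**2 + 3987t − 19530)
  t**4 − t**3 − 103t**2 + 217t + 1470 = (−(1/45)t − 11/225)(−45t**3 + 144t**2 + 3987t − 19530) + (−(184/25)t**2 − (552/25)t + 2576/5)
  −45t**3 + 144t**2 + 3987t − 19530 = ((1125/184)t − 6975/184)(−(184/25)t**2 − (552/25)t + 2576/5) + (0)
Last nonzero remainder: −(184/25)t**2 − (552/25)t + 2576/5. Dividing through by −184/25 gives the monic gcd t**2 + 3t − 70.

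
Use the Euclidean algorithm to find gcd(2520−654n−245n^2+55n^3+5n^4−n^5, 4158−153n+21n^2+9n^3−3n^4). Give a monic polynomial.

Apply the Euclidean algorithm:
  −n^5+5n^4+55n^3−245n^2−654n+2520 = ((1/3)n−2/3)(−3n^4+9n^3+21n^2−153n+4158) + (54n^3−180n^2−2142n+5292)
  −3n^4+9n^3+21n^2−153n+4158 = (−(1/18)n−1/54)(54n^3−180n^2−2142n+5292) + (−(304/3)n^2+(304/3)n+4256)
  54n^3−180n^2−2142n+5292 = (−(81/152)n+189/152)(−(304/3)n^2+(304/3)n+4256) + (0)
Last nonzero remainder: −(304/3)n^2+(304/3)n+4256. Dividing through by −304/3 gives the monic gcd n^2−n−42.

−42−n+n^2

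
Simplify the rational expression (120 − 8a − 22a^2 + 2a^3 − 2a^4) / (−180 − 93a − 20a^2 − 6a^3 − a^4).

(−8 + 2a^2)/(12 + 7a + a^2)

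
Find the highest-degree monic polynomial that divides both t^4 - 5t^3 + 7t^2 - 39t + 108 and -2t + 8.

Apply the Euclidean algorithm:
  t^4 - 5t^3 + 7t^2 - 39t + 108 = (-(1/2)t^3 + (1/2)t^2 - (3/2)t + 27/2)(-2t + 8) + (0)
Last nonzero remainder: -2t + 8. Dividing through by -2 gives the monic gcd t - 4.

t - 4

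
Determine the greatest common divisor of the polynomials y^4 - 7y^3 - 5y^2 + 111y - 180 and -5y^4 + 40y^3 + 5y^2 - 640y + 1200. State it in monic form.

y^3 - 4y^2 - 17y + 60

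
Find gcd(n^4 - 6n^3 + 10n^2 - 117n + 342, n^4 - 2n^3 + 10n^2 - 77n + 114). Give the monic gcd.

n^3 + 10n - 57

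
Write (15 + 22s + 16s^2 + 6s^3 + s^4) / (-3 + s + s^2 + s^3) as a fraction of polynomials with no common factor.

(5 + 4s + s^2)/(-1 + s)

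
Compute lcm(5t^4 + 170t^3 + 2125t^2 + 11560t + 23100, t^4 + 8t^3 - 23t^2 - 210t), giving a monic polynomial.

t^6 + 29t^5 + 255t^4 + 187t^3 - 6940t^2 - 23100t

Apply the Euclidean algorithm:
  5t^4 + 170t^3 + 2125t^2 + 11560t + 23100 = (5)(t^4 + 8t^3 - 23t^2 - 210t) + (130t^3 + 2240t^2 + 12610t + 23100)
  t^4 + 8t^3 - 23t^2 - 210t = ((1/130)t - 12/169)(130t^3 + 2240t^2 + 12610t + 23100) + ((6600/169)t^2 + (6600/13)t + 277200/169)
  130t^3 + 2240t^2 + 12610t + 23100 = ((2197/660)t + 169/12)((6600/169)t^2 + (6600/13)t + 277200/169) + (0)
Last nonzero remainder: (6600/169)t^2 + (6600/13)t + 277200/169. Dividing through by 6600/169 gives the monic gcd t^2 + 13t + 42.
Then lcm(f, g) = f·g / gcd(f, g); expanding and making the result monic gives the answer.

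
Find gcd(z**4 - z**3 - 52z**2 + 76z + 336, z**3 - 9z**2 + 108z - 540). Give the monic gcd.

z - 6

Apply the Euclidean algorithm:
  z**4 - z**3 - 52z**2 + 76z + 336 = (z + 8)(z**3 - 9z**2 + 108z - 540) + (-88z**2 - 248z + 4656)
  z**3 - 9z**2 + 108z - 540 = (-(1/88)z + 65/484)(-88z**2 - 248z + 4656) + ((23500/121)z - 141000/121)
  -88z**2 - 248z + 4656 = (-(2662/5875)z - 23474/5875)((23500/121)z - 141000/121) + (0)
Last nonzero remainder: (23500/121)z - 141000/121. Dividing through by 23500/121 gives the monic gcd z - 6.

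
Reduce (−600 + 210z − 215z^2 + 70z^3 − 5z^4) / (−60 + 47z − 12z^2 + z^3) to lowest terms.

(150 − 15z + 50z^2 − 5z^3)/(15 − 8z + z^2)

Repeated division with remainder:
  −5z^4 + 70z^3 − 215z^2 + 210z − 600 = (−5z + 10)(z^3 − 12z^2 + 47z − 60) + (140z^2 − 560z)
  z^3 − 12z^2 + 47z − 60 = ((1/140)z − 2/35)(140z^2 − 560z) + (15z − 60)
  140z^2 − 560z = ((28/3)z)(15z − 60) + (0)
Last nonzero remainder: 15z − 60. Dividing through by 15 gives the monic gcd z − 4.
Cancel z − 4 from numerator and denominator to get the reduced form.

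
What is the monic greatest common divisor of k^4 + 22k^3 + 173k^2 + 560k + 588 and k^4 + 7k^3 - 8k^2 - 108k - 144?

By polynomial division,
  k^4 + 22k^3 + 173k^2 + 560k + 588 = (k^4 + 7k^3 - 8k^2 - 108k - 144) + (15k^3 + 181k^2 + 668k + 732)
  k^4 + 7k^3 - 8k^2 - 108k - 144 = ((1/15)k - 76/225)(15k^3 + 181k^2 + 668k + 732) + ((1936/225)k^2 + (15488/225)k + 7744/75)
  15k^3 + 181k^2 + 668k + 732 = ((3375/1936)k + 13725/1936)((1936/225)k^2 + (15488/225)k + 7744/75) + (0)
Last nonzero remainder: (1936/225)k^2 + (15488/225)k + 7744/75. Dividing through by 1936/225 gives the monic gcd k^2 + 8k + 12.

k^2 + 8k + 12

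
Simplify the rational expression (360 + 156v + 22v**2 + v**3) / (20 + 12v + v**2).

(36 + 12v + v**2)/(2 + v)

By polynomial division,
  v**3 + 22v**2 + 156v + 360 = (v + 10)(v**2 + 12v + 20) + (16v + 160)
  v**2 + 12v + 20 = ((1/16)v + 1/8)(16v + 160) + (0)
Last nonzero remainder: 16v + 160. Dividing through by 16 gives the monic gcd v + 10.
Cancel v + 10 from numerator and denominator to get the reduced form.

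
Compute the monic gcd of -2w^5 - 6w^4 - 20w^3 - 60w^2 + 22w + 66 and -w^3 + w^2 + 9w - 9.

w^2 + 2w - 3

Euclidean algorithm in ℚ[w]:
  -2w^5 - 6w^4 - 20w^3 - 60w^2 + 22w + 66 = (2w^2 + 8w + 46)(-w^3 + w^2 + 9w - 9) + (-160w^2 - 320w + 480)
  -w^3 + w^2 + 9w - 9 = ((1/160)w - 3/160)(-160w^2 - 320w + 480) + (0)
Last nonzero remainder: -160w^2 - 320w + 480. Dividing through by -160 gives the monic gcd w^2 + 2w - 3.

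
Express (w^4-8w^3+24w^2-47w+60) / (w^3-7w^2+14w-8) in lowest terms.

By polynomial division,
  w^4-8w^3+24w^2-47w+60 = (w-1)(w^3-7w^2+14w-8) + (3w^2-25w+52)
  w^3-7w^2+14w-8 = ((1/3)w+4/9)(3w^2-25w+52) + ((70/9)w-280/9)
  3w^2-25w+52 = ((27/70)w-117/70)((70/9)w-280/9) + (0)
Last nonzero remainder: (70/9)w-280/9. Dividing through by 70/9 gives the monic gcd w-4.
Cancel w-4 from numerator and denominator to get the reduced form.

(w^3-4w^2+8w-15)/(w^2-3w+2)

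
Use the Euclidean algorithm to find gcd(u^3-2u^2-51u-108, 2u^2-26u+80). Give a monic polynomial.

By polynomial division,
  u^3-2u^2-51u-108 = ((1/2)u+11/2)(2u^2-26u+80) + (52u-548)
  2u^2-26u+80 = ((1/26)u-16/169)(52u-548) + (4752/169)
  52u-548 = ((2197/1188)u-23153/1188)(4752/169) + (0)
The last nonzero remainder is the constant 4752/169, so the polynomials are coprime and gcd = 1.

1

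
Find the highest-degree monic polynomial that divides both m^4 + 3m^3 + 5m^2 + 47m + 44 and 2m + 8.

Euclidean algorithm in ℚ[m]:
  m^4 + 3m^3 + 5m^2 + 47m + 44 = ((1/2)m^3 - (1/2)m^2 + (9/2)m + 11/2)(2m + 8) + (0)
Last nonzero remainder: 2m + 8. Dividing through by 2 gives the monic gcd m + 4.

m + 4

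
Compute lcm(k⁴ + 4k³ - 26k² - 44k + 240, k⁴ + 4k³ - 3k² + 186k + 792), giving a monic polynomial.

k⁶ - 2k⁵ - 17k⁴ + 244k³ - 354k² - 2892k + 7920

Repeated division with remainder:
  k⁴ + 4k³ - 26k² - 44k + 240 = (k⁴ + 4k³ - 3k² + 186k + 792) + (-23k² - 230k - 552)
  k⁴ + 4k³ - 3k² + 186k + 792 = (-(1/23)k² + (6/23)k - 33/23)(-23k² - 230k - 552) + (0)
Last nonzero remainder: -23k² - 230k - 552. Dividing through by -23 gives the monic gcd k² + 10k + 24.
Then lcm(f, g) = f·g / gcd(f, g); expanding and making the result monic gives the answer.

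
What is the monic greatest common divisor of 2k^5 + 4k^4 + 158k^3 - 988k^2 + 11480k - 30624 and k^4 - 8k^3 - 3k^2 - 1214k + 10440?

Apply the Euclidean algorithm:
  2k^5 + 4k^4 + 158k^3 - 988k^2 + 11480k - 30624 = (2k + 20)(k^4 - 8k^3 - 3k^2 - 1214k + 10440) + (324k^3 + 1500k^2 + 14880k - 239424)
  k^4 - 8k^3 - 3k^2 - 1214k + 10440 = ((1/324)k - 341/8748)(324k^3 + 1500k^2 + 14880k - 239424) + ((6958/729)k^2 + (76538/729)k + 807128/729)
  324k^3 + 1500k^2 + 14880k - 239424 = ((118098/3479)k - 752328/3479)((6958/729)k^2 + (76538/729)k + 807128/729) + (0)
Last nonzero remainder: (6958/729)k^2 + (76538/729)k + 807128/729. Dividing through by 6958/729 gives the monic gcd k^2 + 11k + 116.

k^2 + 11k + 116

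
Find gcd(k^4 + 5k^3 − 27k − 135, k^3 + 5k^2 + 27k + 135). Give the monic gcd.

k + 5

By polynomial division,
  k^4 + 5k^3 − 27k − 135 = (k)(k^3 + 5k^2 + 27k + 135) + (−27k^2 − 162k − 135)
  k^3 + 5k^2 + 27k + 135 = (−(1/27)k + 1/27)(−27k^2 − 162k − 135) + (28k + 140)
  −27k^2 − 162k − 135 = (−(27/28)k − 27/28)(28k + 140) + (0)
Last nonzero remainder: 28k + 140. Dividing through by 28 gives the monic gcd k + 5.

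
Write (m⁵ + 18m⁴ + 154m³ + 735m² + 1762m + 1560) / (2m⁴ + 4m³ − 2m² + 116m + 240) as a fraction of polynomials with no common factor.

(m³ + 12m² + 74m + 195)/(2m² − 8m + 30)

Euclidean algorithm in ℚ[m]:
  m⁵ + 18m⁴ + 154m³ + 735m² + 1762m + 1560 = ((1/2)m + 8)(2m⁴ + 4m³ − 2m² + 116m + 240) + (123m³ + 693m² + 714m − 360)
  2m⁴ + 4m³ − 2m² + 116m + 240 = ((2/123)m − 298/5043)(123m³ + 693m² + 714m − 360) + ((45960/1681)m² + (275760/1681)m + 367680/1681)
  123m³ + 693m² + 714m − 360 = ((68921/15320)m − 5043/3064)((45960/1681)m² + (275760/1681)m + 367680/1681) + (0)
Last nonzero remainder: (45960/1681)m² + (275760/1681)m + 367680/1681. Dividing through by 45960/1681 gives the monic gcd m² + 6m + 8.
Cancel m² + 6m + 8 from numerator and denominator to get the reduced form.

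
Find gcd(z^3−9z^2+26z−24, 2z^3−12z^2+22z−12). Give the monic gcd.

z^2−5z+6

Euclidean algorithm in ℚ[z]:
  z^3−9z^2+26z−24 = (1/2)(2z^3−12z^2+22z−12) + (−3z^2+15z−18)
  2z^3−12z^2+22z−12 = (−(2/3)z+2/3)(−3z^2+15z−18) + (0)
Last nonzero remainder: −3z^2+15z−18. Dividing through by −3 gives the monic gcd z^2−5z+6.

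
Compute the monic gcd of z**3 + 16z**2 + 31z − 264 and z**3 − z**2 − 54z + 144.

z**2 + 5z − 24

Euclidean algorithm in ℚ[z]:
  z**3 + 16z**2 + 31z − 264 = (z**3 − z**2 − 54z + 144) + (17z**2 + 85z − 408)
  z**3 − z**2 − 54z + 144 = ((1/17)z − 6/17)(17z**2 + 85z − 408) + (0)
Last nonzero remainder: 17z**2 + 85z − 408. Dividing through by 17 gives the monic gcd z**2 + 5z − 24.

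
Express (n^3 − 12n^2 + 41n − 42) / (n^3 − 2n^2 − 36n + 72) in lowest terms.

(n^2 − 10n + 21)/(n^2 − 36)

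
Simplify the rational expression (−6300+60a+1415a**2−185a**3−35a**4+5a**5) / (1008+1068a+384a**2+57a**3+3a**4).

(−525+355a−75a**2+5a**3)/(84+33a+3a**2)

By polynomial division,
  5a**5−35a**4−185a**3+1415a**2+60a−6300 = ((5/3)a−130/3)(3a**4+57a**3+384a**2+1068a+1008) + (1645a**3+16275a**2+44660a+37380)
  3a**4+57a**3+384a**2+1068a+1008 = ((3/1645)a+1284/77315)(1645a**3+16275a**2+44660a+37380) + ((71280/2209)a**2+(570240/2209)a+855360/2209)
  1645a**3+16275a**2+44660a+37380 = ((726761/14256)a+1376207/14256)((71280/2209)a**2+(570240/2209)a+855360/2209) + (0)
Last nonzero remainder: (71280/2209)a**2+(570240/2209)a+855360/2209. Dividing through by 71280/2209 gives the monic gcd a**2+8a+12.
Cancel a**2+8a+12 from numerator and denominator to get the reduced form.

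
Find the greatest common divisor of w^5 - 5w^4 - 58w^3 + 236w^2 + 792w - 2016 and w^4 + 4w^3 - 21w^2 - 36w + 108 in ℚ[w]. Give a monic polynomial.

Repeated division with remainder:
  w^5 - 5w^4 - 58w^3 + 236w^2 + 792w - 2016 = (w - 9)(w^4 + 4w^3 - 21w^2 - 36w + 108) + (-w^3 + 83w^2 + 360w - 1044)
  w^4 + 4w^3 - 21w^2 - 36w + 108 = (-w - 87)(-w^3 + 83w^2 + 360w - 1044) + (7560w^2 + 30240w - 90720)
  -w^3 + 83w^2 + 360w - 1044 = (-(1/7560)w + 29/2520)(7560w^2 + 30240w - 90720) + (0)
Last nonzero remainder: 7560w^2 + 30240w - 90720. Dividing through by 7560 gives the monic gcd w^2 + 4w - 12.

w^2 + 4w - 12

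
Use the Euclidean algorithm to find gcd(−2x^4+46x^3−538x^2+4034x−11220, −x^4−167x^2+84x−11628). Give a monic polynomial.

x^2−7x+102

By polynomial division,
  −2x^4+46x^3−538x^2+4034x−11220 = (2)(−x^4−167x^2+84x−11628) + (46x^3−204x^2+3866x+12036)
  −x^4−167x^2+84x−11628 = (−(1/46)x−51/529)(46x^3−204x^2+3866x+12036) + (−(54288/529)x^2+(380016/529)x−5537376/529)
  46x^3−204x^2+3866x+12036 = (−(12167/27144)x−31211/27144)(−(54288/529)x^2+(380016/529)x−5537376/529) + (0)
Last nonzero remainder: −(54288/529)x^2+(380016/529)x−5537376/529. Dividing through by −54288/529 gives the monic gcd x^2−7x+102.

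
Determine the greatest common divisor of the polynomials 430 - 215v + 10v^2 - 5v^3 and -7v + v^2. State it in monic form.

Repeated division with remainder:
  -5v^3 + 10v^2 - 215v + 430 = (-5v - 25)(v^2 - 7v) + (-390v + 430)
  v^2 - 7v = (-(1/390)v + 23/1521)(-390v + 430) + (-9890/1521)
  -390v + 430 = ((59319/989)v - 1521/23)(-9890/1521) + (0)
The last nonzero remainder is the constant -9890/1521, so the polynomials are coprime and gcd = 1.

1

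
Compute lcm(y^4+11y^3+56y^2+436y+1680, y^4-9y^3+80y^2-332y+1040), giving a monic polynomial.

y^6+4y^5+5y^4+330y^3+84y^2-424y+43680

Repeated division with remainder:
  y^4+11y^3+56y^2+436y+1680 = (y^4-9y^3+80y^2-332y+1040) + (20y^3-24y^2+768y+640)
  y^4-9y^3+80y^2-332y+1040 = ((1/20)y-39/100)(20y^3-24y^2+768y+640) + ((806/25)y^2-(1612/25)y+6448/5)
  20y^3-24y^2+768y+640 = ((250/403)y+200/403)((806/25)y^2-(1612/25)y+6448/5) + (0)
Last nonzero remainder: (806/25)y^2-(1612/25)y+6448/5. Dividing through by 806/25 gives the monic gcd y^2-2y+40.
Then lcm(f, g) = f·g / gcd(f, g); expanding and making the result monic gives the answer.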